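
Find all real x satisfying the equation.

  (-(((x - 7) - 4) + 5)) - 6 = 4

Step 1. [(-(((x - 7) - 4) + 5)) - 6 = 4] -6 is outermost — add 6 both sides ⇒ sub: -(((x - 7) - 4) + 5) = 10.
Step 2. [-(((x - 7) - 4) + 5) = 10] LHS negated; negate both sides, so neg: ((x - 7) - 4) + 5 = -10.
Step 3. [((x - 7) - 4) + 5 = -10] the outer +5 inverts by subtracting 5 ⇒ sub: (x - 7) - 4 = -15.
Step 4. [(x - 7) - 4 = -15] add 4: x sits inside (… - 4). So sub: x - 7 = -11.
Step 5. [x - 7 = -11] peel the -7: add 7 from each side. So sub: x = -4.

Answer: x ∈ {-4}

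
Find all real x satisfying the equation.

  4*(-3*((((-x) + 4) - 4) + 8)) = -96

Step 1. [4*(-3*((((-x) + 4) - 4) + 8)) = -96] leading coefficient 4: divide by 4 ⇒ div: -3*((((-x) + 4) - 4) + 8) = -24.
Step 2. [-3*((((-x) + 4) - 4) + 8) = -24] -3 out front; divide by -3, so div: (((-x) + 4) - 4) + 8 = 8.
Step 3. [(((-x) + 4) - 4) + 8 = 8] +8 is outermost — subtract 8 both sides, so sub: ((-x) + 4) - 4 = 0.
Step 4. [((-x) + 4) - 4 = 0] the outer -4 inverts by adding 4, so sub: (-x) + 4 = 4.
Step 5. [(-x) + 4 = 4] the outer +4 inverts by subtracting 4, so sub: -x = 0.
Step 6. [-x = 0] leading − — multiply by −1. So neg: x = 0.

Answer: x ∈ {0}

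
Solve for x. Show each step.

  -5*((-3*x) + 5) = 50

Step 1. [-5*((-3*x) + 5) = 50] -5 out front; divide by -5, so div: (-3*x) + 5 = -10.
Step 2. [(-3*x) + 5 = -10] peel the +5: subtract 5 from each side. So sub: -3*x = -15.
Step 3. [-3*x = -15] -3 out front; divide by -3. So div: x = 5.

Answer: x ∈ {5}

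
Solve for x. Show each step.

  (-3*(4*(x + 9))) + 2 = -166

Step 1. [(-3*(4*(x + 9))) + 2 = -166] +2 is outermost — subtract 2 both sides, so sub: -3*(4*(x + 9)) = -168.
Step 2. [-3*(4*(x + 9)) = -168] leading coefficient -3: divide by -3. So div: 4*(x + 9) = 56.
Step 3. [4*(x + 9) = 56] LHS = 4·(…); ÷4 both sides ⇒ div: x + 9 = 14.
Step 4. [x + 9 = 14] the outer +9 inverts by subtracting 9 ⇒ sub: x = 5.

Answer: x ∈ {5}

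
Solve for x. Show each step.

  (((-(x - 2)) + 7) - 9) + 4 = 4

Step 1. [(((-(x - 2)) + 7) - 9) + 4 = 4] +4 is outermost — subtract 4 both sides. So sub: ((-(x - 2)) + 7) - 9 = 0.
Step 2. [((-(x - 2)) + 7) - 9 = 0] -9 is outermost — add 9 both sides ⇒ sub: (-(x - 2)) + 7 = 9.
Step 3. [(-(x - 2)) + 7 = 9] +7 is outermost — subtract 7 both sides, so sub: -(x - 2) = 2.
Step 4. [-(x - 2) = 2] leading − — multiply by −1, so neg: x - 2 = -2.
Step 5. [x - 2 = -2] peel the -2: add 2 from each side ⇒ sub: x = 0.

Answer: x ∈ {0}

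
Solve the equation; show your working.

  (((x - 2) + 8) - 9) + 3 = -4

Step 1. [(((x - 2) + 8) - 9) + 3 = -4] subtract 3: x sits inside (… + 3) ⇒ sub: ((x - 2) + 8) - 9 = -7.
Step 2. [((x - 2) + 8) - 9 = -7] -9 is outermost — add 9 both sides ⇒ sub: (x - 2) + 8 = 2.
Step 3. [(x - 2) + 8 = 2] peel the +8: subtract 8 from each side, so sub: x - 2 = -6.
Step 4. [x - 2 = -6] add 2: x sits inside (… - 2) ⇒ sub: x = -4.

Answer: x ∈ {-4}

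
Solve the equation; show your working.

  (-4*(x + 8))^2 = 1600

Step 1. [(-4*(x + 8))^2 = 1600] LHS squared, RHS 1600 ≥ 0: apply √ (±), so sqrt: -4*(x + 8) = 40 or -40.
Step 2. [-4*(x + 8) = 40 or -40] LHS = -4·(…); ÷-4 both sides ⇒ div: x + 8 = -10 or 10.
Step 3. [x + 8 = -10 or 10] 8 comes off first (subtract 8), so sub: x = -18 or 2.

Answer: x ∈ {-18, 2}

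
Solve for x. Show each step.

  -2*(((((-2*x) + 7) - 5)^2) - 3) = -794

Step 1. [-2*(((((-2*x) + 7) - 5)^2) - 3) = -794] -2 out front; divide by -2. So div: ((((-2*x) + 7) - 5)^2) - 3 = 397.
Step 2. [((((-2*x) + 7) - 5)^2) - 3 = 397] the outer -3 inverts by adding 3 ⇒ sub: (((-2*x) + 7) - 5)^2 = 400.
Step 3. [(((-2*x) + 7) - 5)^2 = 400] 400 ≥ 0, LHS is (·)² — take ±√. So sqrt: ((-2*x) + 7) - 5 = 20 or -20.
Step 4. [((-2*x) + 7) - 5 = 20 or -20] add 5: x sits inside (… - 5), so sub: (-2*x) + 7 = 25 or -15.
Step 5. [(-2*x) + 7 = 25 or -15] subtract 7: x sits inside (… + 7). So sub: -2*x = 18 or -22.
Step 6. [-2*x = 18 or -22] divide by the outer -2, so div: x = -9 or 11.

Answer: x ∈ {-9, 11}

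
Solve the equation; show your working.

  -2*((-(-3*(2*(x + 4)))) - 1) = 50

Step 1. [-2*((-(-3*(2*(x + 4)))) - 1) = 50] leading coefficient -2: divide by -2, so div: (-(-3*(2*(x + 4)))) - 1 = -25.
Step 2. [(-(-3*(2*(x + 4)))) - 1 = -25] -1 is outermost — add 1 both sides ⇒ sub: -(-3*(2*(x + 4))) = -24.
Step 3. [-(-3*(2*(x + 4))) = -24] flip signs both sides. So neg: -3*(2*(x + 4)) = 24.
Step 4. [-3*(2*(x + 4)) = 24] -3·(inner) — divide through by -3. So div: 2*(x + 4) = -8.
Step 5. [2*(x + 4) = -8] leading coefficient 2: divide by 2, so div: x + 4 = -4.
Step 6. [x + 4 = -4] 4 comes off first (subtract 4). So sub: x = -8.

Answer: x ∈ {-8}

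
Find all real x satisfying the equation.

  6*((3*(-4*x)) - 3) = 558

Step 1. [6*((3*(-4*x)) - 3) = 558] 6·(inner) — divide through by 6, so div: (3*(-4*x)) - 3 = 93.
Step 2. [(3*(-4*x)) - 3 = 93] add 3: x sits inside (… - 3) ⇒ sub: 3*(-4*x) = 96.
Step 3. [3*(-4*x) = 96] 3·(inner) — divide through by 3 ⇒ div: -4*x = 32.
Step 4. [-4*x = 32] LHS = -4·(…); ÷-4 both sides, so div: x = -8.

Answer: x ∈ {-8}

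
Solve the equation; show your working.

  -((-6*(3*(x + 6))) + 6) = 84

Step 1. [-((-6*(3*(x + 6))) + 6) = 84] LHS negated; negate both sides ⇒ neg: (-6*(3*(x + 6))) + 6 = -84.
Step 2. [(-6*(3*(x + 6))) + 6 = -84] common factor -6 (LHS and -84) — divide through ⇒ factor: (3*(x + 6)) - 1 = 14.
Step 3. [(3*(x + 6)) - 1 = 14] add 1: x sits inside (… - 1), so sub: 3*(x + 6) = 15.
Step 4. [3*(x + 6) = 15] 3·(inner) — divide through by 3. So div: x + 6 = 5.
Step 5. [x + 6 = 5] the outer +6 inverts by subtracting 6. So sub: x = -1.

Answer: x ∈ {-1}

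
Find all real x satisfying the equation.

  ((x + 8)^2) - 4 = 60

Step 1. [((x + 8)^2) - 4 = 60] 4 comes off first (add 4), so sub: (x + 8)^2 = 64.
Step 2. [(x + 8)^2 = 64] LHS squared, RHS 64 ≥ 0: apply √ (±), so sqrt: x + 8 = 8 or -8.
Step 3. [x + 8 = 8 or -8] peel the +8: subtract 8 from each side ⇒ sub: x = 0 or -16.

Answer: x ∈ {-16, 0}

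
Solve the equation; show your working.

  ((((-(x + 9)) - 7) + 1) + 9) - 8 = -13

Step 1. [((((-(x + 9)) - 7) + 1) + 9) - 8 = -13] the outer -8 inverts by adding 8, so sub: (((-(x + 9)) - 7) + 1) + 9 = -5.
Step 2. [(((-(x + 9)) - 7) + 1) + 9 = -5] peel the +9: subtract 9 from each side ⇒ sub: ((-(x + 9)) - 7) + 1 = -14.
Step 3. [((-(x + 9)) - 7) + 1 = -14] subtract 1: x sits inside (… + 1) ⇒ sub: (-(x + 9)) - 7 = -15.
Step 4. [(-(x + 9)) - 7 = -15] add 7: x sits inside (… - 7), so sub: -(x + 9) = -8.
Step 5. [-(x + 9) = -8] leading − — multiply by −1. So neg: x + 9 = 8.
Step 6. [x + 9 = 8] the outer +9 inverts by subtracting 9. So sub: x = -1.

Answer: x ∈ {-1}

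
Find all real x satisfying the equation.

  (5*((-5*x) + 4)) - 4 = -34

Step 1. [(5*((-5*x) + 4)) - 4 = -34] 4 comes off first (add 4). So sub: 5*((-5*x) + 4) = -30.
Step 2. [5*((-5*x) + 4) = -30] 5·(inner) — divide through by 5, so div: (-5*x) + 4 = -6.
Step 3. [(-5*x) + 4 = -6] subtract 4: x sits inside (… + 4). So sub: -5*x = -10.
Step 4. [-5*x = -10] -5 out front; divide by -5. So div: x = 2.

Answer: x ∈ {2}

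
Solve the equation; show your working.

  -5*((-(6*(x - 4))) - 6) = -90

Step 1. [-5*((-(6*(x - 4))) - 6) = -90] -5 out front; divide by -5. So div: (-(6*(x - 4))) - 6 = 18.
Step 2. [(-(6*(x - 4))) - 6 = 18] -6 is outermost — add 6 both sides. So sub: -(6*(x - 4)) = 24.
Step 3. [-(6*(x - 4)) = 24] leading − — multiply by −1, so neg: 6*(x - 4) = -24.
Step 4. [6*(x - 4) = -24] LHS = 6·(…); ÷6 both sides, so div: x - 4 = -4.
Step 5. [x - 4 = -4] -4 is outermost — add 4 both sides, so sub: x = 0.

Answer: x ∈ {0}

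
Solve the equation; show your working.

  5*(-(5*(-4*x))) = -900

Step 1. [5*(-(5*(-4*x))) = -900] 5·(inner) — divide through by 5. So div: -(5*(-4*x)) = -180.
Step 2. [-(5*(-4*x)) = -180] leading − — multiply by −1. So neg: 5*(-4*x) = 180.
Step 3. [5*(-4*x) = 180] LHS = 5·(…); ÷5 both sides ⇒ div: -4*x = 36.
Step 4. [-4*x = 36] divide by the outer -4 ⇒ div: x = -9.

Answer: x ∈ {-9}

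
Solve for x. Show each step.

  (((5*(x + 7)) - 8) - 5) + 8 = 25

Step 1. [(((5*(x + 7)) - 8) - 5) + 8 = 25] 8 comes off first (subtract 8), so sub: ((5*(x + 7)) - 8) - 5 = 17.
Step 2. [((5*(x + 7)) - 8) - 5 = 17] the outer -5 inverts by adding 5, so sub: (5*(x + 7)) - 8 = 22.
Step 3. [(5*(x + 7)) - 8 = 22] peel the -8: add 8 from each side, so sub: 5*(x + 7) = 30.
Step 4. [5*(x + 7) = 30] leading coefficient 5: divide by 5. So div: x + 7 = 6.
Step 5. [x + 7 = 6] peel the +7: subtract 7 from each side, so sub: x = -1.

Answer: x ∈ {-1}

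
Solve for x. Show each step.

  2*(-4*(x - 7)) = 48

Step 1. [2*(-4*(x - 7)) = 48] divide by the outer 2, so div: -4*(x - 7) = 24.
Step 2. [-4*(x - 7) = 24] leading coefficient -4: divide by -4. So div: x - 7 = -6.
Step 3. [x - 7 = -6] add 7: x sits inside (… - 7). So sub: x = 1.

Answer: x ∈ {1}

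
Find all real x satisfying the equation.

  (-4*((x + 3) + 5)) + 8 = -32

Step 1. [(-4*((x + 3) + 5)) + 8 = -32] -4 | LHS and -4 | -32: pull -4 out. So factor: ((x + 3) + 5) - 2 = 8.
Step 2. [((x + 3) + 5) - 2 = 8] 2 comes off first (add 2). So sub: (x + 3) + 5 = 10.
Step 3. [(x + 3) + 5 = 10] 5 comes off first (subtract 5) ⇒ sub: x + 3 = 5.
Step 4. [x + 3 = 5] +3 is outermost — subtract 3 both sides. So sub: x = 2.

Answer: x ∈ {2}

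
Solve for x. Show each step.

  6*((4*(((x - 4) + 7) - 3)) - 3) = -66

Step 1. [6*((4*(((x - 4) + 7) - 3)) - 3) = -66] 6·(inner) — divide through by 6 ⇒ div: (4*(((x - 4) + 7) - 3)) - 3 = -11.
Step 2. [(4*(((x - 4) + 7) - 3)) - 3 = -11] the outer -3 inverts by adding 3. So sub: 4*(((x - 4) + 7) - 3) = -8.
Step 3. [4*(((x - 4) + 7) - 3) = -8] leading coefficient 4: divide by 4 ⇒ div: ((x - 4) + 7) - 3 = -2.
Step 4. [((x - 4) + 7) - 3 = -2] -3 is outermost — add 3 both sides. So sub: (x - 4) + 7 = 1.
Step 5. [(x - 4) + 7 = 1] 7 comes off first (subtract 7), so sub: x - 4 = -6.
Step 6. [x - 4 = -6] -4 is outermost — add 4 both sides, so sub: x = -2.

Answer: x ∈ {-2}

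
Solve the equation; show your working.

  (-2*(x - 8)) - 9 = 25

Step 1. [(-2*(x - 8)) - 9 = 25] peel the -9: add 9 from each side ⇒ sub: -2*(x - 8) = 34.
Step 2. [-2*(x - 8) = 34] -2·(inner) — divide through by -2 ⇒ div: x - 8 = -17.
Step 3. [x - 8 = -17] 8 comes off first (add 8) ⇒ sub: x = -9.

Answer: x ∈ {-9}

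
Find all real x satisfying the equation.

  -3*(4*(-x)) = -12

Step 1. [-3*(4*(-x)) = -12] -3·(inner) — divide through by -3, so div: 4*(-x) = 4.
Step 2. [4*(-x) = 4] 4·(inner) — divide through by 4. So div: -x = 1.
Step 3. [-x = 1] flip signs both sides ⇒ neg: x = -1.

Answer: x ∈ {-1}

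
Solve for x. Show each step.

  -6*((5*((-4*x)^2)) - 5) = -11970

Step 1. [-6*((5*((-4*x)^2)) - 5) = -11970] -6 out front; divide by -6. So div: (5*((-4*x)^2)) - 5 = 1995.
Step 2. [(5*((-4*x)^2)) - 5 = 1995] 5 | LHS and 5 | 1995: pull 5 out, so factor: ((-4*x)^2) - 1 = 399.
Step 3. [((-4*x)^2) - 1 = 399] peel the -1: add 1 from each side ⇒ sub: (-4*x)^2 = 400.
Step 4. [(-4*x)^2 = 400] 400 ≥ 0, LHS is (·)² — take ±√ ⇒ sqrt: -4*x = 20 or -20.
Step 5. [-4*x = 20 or -20] LHS = -4·(…); ÷-4 both sides ⇒ div: x = -5 or 5.

Answer: x ∈ {-5, 5}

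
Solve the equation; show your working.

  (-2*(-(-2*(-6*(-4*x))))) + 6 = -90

Step 1. [(-2*(-(-2*(-6*(-4*x))))) + 6 = -90] -2 | LHS and -2 | -90: pull -2 out, so factor: (-(-2*(-6*(-4*x)))) - 3 = 45.
Step 2. [(-(-2*(-6*(-4*x)))) - 3 = 45] peel the -3: add 3 from each side, so sub: -(-2*(-6*(-4*x))) = 48.
Step 3. [-(-2*(-6*(-4*x))) = 48] LHS negated; negate both sides. So neg: -2*(-6*(-4*x)) = -48.
Step 4. [-2*(-6*(-4*x)) = -48] leading coefficient -2: divide by -2. So div: -6*(-4*x) = 24.
Step 5. [-6*(-4*x) = 24] leading coefficient -6: divide by -6, so div: -4*x = -4.
Step 6. [-4*x = -4] LHS = -4·(…); ÷-4 both sides. So div: x = 1.

Answer: x ∈ {1}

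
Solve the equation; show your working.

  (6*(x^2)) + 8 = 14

Step 1. [(6*(x^2)) + 8 = 14] subtract 8: x sits inside (… + 8), so sub: 6*(x^2) = 6.
Step 2. [6*(x^2) = 6] divide by the outer 6 ⇒ div: x^2 = 1.
Step 3. [x^2 = 1] √ both sides: 1 ≥ 0 gives two branches, so sqrt: x = 1 or -1.

Answer: x ∈ {-1, 1}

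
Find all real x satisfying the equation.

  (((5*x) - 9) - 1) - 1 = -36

Step 1. [(((5*x) - 9) - 1) - 1 = -36] add 1: x sits inside (… - 1) ⇒ sub: ((5*x) - 9) - 1 = -35.
Step 2. [((5*x) - 9) - 1 = -35] -1 is outermost — add 1 both sides, so sub: (5*x) - 9 = -34.
Step 3. [(5*x) - 9 = -34] 9 comes off first (add 9). So sub: 5*x = -25.
Step 4. [5*x = -25] divide by the outer 5 ⇒ div: x = -5.

Answer: x ∈ {-5}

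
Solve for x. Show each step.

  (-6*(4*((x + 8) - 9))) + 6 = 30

Step 1. [(-6*(4*((x + 8) - 9))) + 6 = 30] subtract 6: x sits inside (… + 6). So sub: -6*(4*((x + 8) - 9)) = 24.
Step 2. [-6*(4*((x + 8) - 9)) = 24] divide by the outer -6 ⇒ div: 4*((x + 8) - 9) = -4.
Step 3. [4*((x + 8) - 9) = -4] LHS = 4·(…); ÷4 both sides, so div: (x + 8) - 9 = -1.
Step 4. [(x + 8) - 9 = -1] the outer -9 inverts by adding 9, so sub: x + 8 = 8.
Step 5. [x + 8 = 8] the outer +8 inverts by subtracting 8, so sub: x = 0.

Answer: x ∈ {0}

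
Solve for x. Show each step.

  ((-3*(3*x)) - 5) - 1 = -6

Step 1. [((-3*(3*x)) - 5) - 1 = -6] peel the -1: add 1 from each side ⇒ sub: (-3*(3*x)) - 5 = -5.
Step 2. [(-3*(3*x)) - 5 = -5] add 5: x sits inside (… - 5) ⇒ sub: -3*(3*x) = 0.
Step 3. [-3*(3*x) = 0] -3 out front; divide by -3. So div: 3*x = 0.
Step 4. [3*x = 0] 3 out front; divide by 3. So div: x = 0.

Answer: x ∈ {0}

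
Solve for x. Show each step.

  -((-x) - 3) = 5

Step 1. [-((-x) - 3) = 5] flip signs both sides. So neg: (-x) - 3 = -5.
Step 2. [(-x) - 3 = -5] peel the -3: add 3 from each side ⇒ sub: -x = -2.
Step 3. [-x = -2] flip signs both sides ⇒ neg: x = 2.

Answer: x ∈ {2}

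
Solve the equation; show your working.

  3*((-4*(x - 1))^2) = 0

Step 1. [3*((-4*(x - 1))^2) = 0] LHS = 3·(…); ÷3 both sides, so div: (-4*(x - 1))^2 = 0.
Step 2. [(-4*(x - 1))^2 = 0] LHS squared, RHS 0 ≥ 0: apply √ (±) ⇒ sqrt: -4*(x - 1) = 0.
Step 3. [-4*(x - 1) = 0] -4 out front; divide by -4 ⇒ div: x - 1 = 0.
Step 4. [x - 1 = 0] the outer -1 inverts by adding 1, so sub: x = 1.

Answer: x ∈ {1}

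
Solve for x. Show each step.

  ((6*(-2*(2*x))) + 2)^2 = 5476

Step 1. [((6*(-2*(2*x))) + 2)^2 = 5476] LHS squared, RHS 5476 ≥ 0: apply √ (±). So sqrt: (6*(-2*(2*x))) + 2 = 74 or -74.
Step 2. [(6*(-2*(2*x))) + 2 = 74 or -74] +2 is outermost — subtract 2 both sides, so sub: 6*(-2*(2*x)) = 72 or -76.
Step 3. [6*(-2*(2*x)) = 72 or -76] 6 out front; divide by 6, so div: -2*(2*x) = 12 or -38/3.
Step 4. [-2*(2*x) = 12 or -38/3] LHS = -2·(…); ÷-2 both sides, so div: 2*x = -6 or 19/3.
Step 5. [2*x = -6 or 19/3] 2·(inner) — divide through by 2. So div: x = -3 or 19/6.

Answer: x ∈ {-3, 19/6}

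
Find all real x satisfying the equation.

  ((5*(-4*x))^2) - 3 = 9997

Step 1. [((5*(-4*x))^2) - 3 = 9997] -3 is outermost — add 3 both sides. So sub: (5*(-4*x))^2 = 10000.
Step 2. [(5*(-4*x))^2 = 10000] LHS squared, RHS 10000 ≥ 0: apply √ (±), so sqrt: 5*(-4*x) = 100 or -100.
Step 3. [5*(-4*x) = 100 or -100] LHS = 5·(…); ÷5 both sides ⇒ div: -4*x = 20 or -20.
Step 4. [-4*x = 20 or -20] LHS = -4·(…); ÷-4 both sides, so div: x = -5 or 5.

Answer: x ∈ {-5, 5}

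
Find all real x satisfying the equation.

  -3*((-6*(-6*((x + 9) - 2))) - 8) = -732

Step 1. [-3*((-6*(-6*((x + 9) - 2))) - 8) = -732] divide by the outer -3. So div: (-6*(-6*((x + 9) - 2))) - 8 = 244.
Step 2. [(-6*(-6*((x + 9) - 2))) - 8 = 244] add 8: x sits inside (… - 8). So sub: -6*(-6*((x + 9) - 2)) = 252.
Step 3. [-6*(-6*((x + 9) - 2)) = 252] LHS = -6·(…); ÷-6 both sides ⇒ div: -6*((x + 9) - 2) = -42.
Step 4. [-6*((x + 9) - 2) = -42] -6 out front; divide by -6, so div: (x + 9) - 2 = 7.
Step 5. [(x + 9) - 2 = 7] -2 is outermost — add 2 both sides. So sub: x + 9 = 9.
Step 6. [x + 9 = 9] 9 comes off first (subtract 9) ⇒ sub: x = 0.

Answer: x ∈ {0}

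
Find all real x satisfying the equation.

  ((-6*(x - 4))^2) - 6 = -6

Step 1. [((-6*(x - 4))^2) - 6 = -6] 6 comes off first (add 6), so sub: (-6*(x - 4))^2 = 0.
Step 2. [(-6*(x - 4))^2 = 0] LHS squared, RHS 0 ≥ 0: apply √ (±) ⇒ sqrt: -6*(x - 4) = 0.
Step 3. [-6*(x - 4) = 0] divide by the outer -6, so div: x - 4 = 0.
Step 4. [x - 4 = 0] add 4: x sits inside (… - 4), so sub: x = 4.

Answer: x ∈ {4}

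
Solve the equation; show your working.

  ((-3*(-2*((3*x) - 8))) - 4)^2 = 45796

Step 1. [((-3*(-2*((3*x) - 8))) - 4)^2 = 45796] 45796 ≥ 0, LHS is (·)² — take ±√. So sqrt: (-3*(-2*((3*x) - 8))) - 4 = 214 or -214.
Step 2. [(-3*(-2*((3*x) - 8))) - 4 = 214 or -214] the outer -4 inverts by adding 4. So sub: -3*(-2*((3*x) - 8)) = 218 or -210.
Step 3. [-3*(-2*((3*x) - 8)) = 218 or -210] leading coefficient -3: divide by -3 ⇒ div: -2*((3*x) - 8) = -218/3 or 70.
Step 4. [-2*((3*x) - 8) = -218/3 or 70] LHS = -2·(…); ÷-2 both sides. So div: (3*x) - 8 = 109/3 or -35.
Step 5. [(3*x) - 8 = 109/3 or -35] peel the -8: add 8 from each side ⇒ sub: 3*x = 133/3 or -27.
Step 6. [3*x = 133/3 or -27] 3·(inner) — divide through by 3, so div: x = 133/9 or -9.

Answer: x ∈ {-9, 133/9}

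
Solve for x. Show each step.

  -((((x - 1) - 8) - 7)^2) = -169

Step 1. [-((((x - 1) - 8) - 7)^2) = -169] LHS negated; negate both sides. So neg: (((x - 1) - 8) - 7)^2 = 169.
Step 2. [(((x - 1) - 8) - 7)^2 = 169] √ both sides: 169 ≥ 0 gives two branches, so sqrt: ((x - 1) - 8) - 7 = 13 or -13.
Step 3. [((x - 1) - 8) - 7 = 13 or -13] -7 is outermost — add 7 both sides ⇒ sub: (x - 1) - 8 = 20 or -6.
Step 4. [(x - 1) - 8 = 20 or -6] peel the -8: add 8 from each side ⇒ sub: x - 1 = 28 or 2.
Step 5. [x - 1 = 28 or 2] -1 is outermost — add 1 both sides. So sub: x = 29 or 3.

Answer: x ∈ {3, 29}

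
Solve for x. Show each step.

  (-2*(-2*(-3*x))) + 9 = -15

Step 1. [(-2*(-2*(-3*x))) + 9 = -15] +9 is outermost — subtract 9 both sides. So sub: -2*(-2*(-3*x)) = -24.
Step 2. [-2*(-2*(-3*x)) = -24] -2 out front; divide by -2, so div: -2*(-3*x) = 12.
Step 3. [-2*(-3*x) = 12] -2 out front; divide by -2. So div: -3*x = -6.
Step 4. [-3*x = -6] -3·(inner) — divide through by -3, so div: x = 2.

Answer: x ∈ {2}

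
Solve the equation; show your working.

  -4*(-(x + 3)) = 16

Step 1. [-4*(-(x + 3)) = 16] leading coefficient -4: divide by -4 ⇒ div: -(x + 3) = -4.
Step 2. [-(x + 3) = -4] LHS negated; negate both sides ⇒ neg: x + 3 = 4.
Step 3. [x + 3 = 4] 3 comes off first (subtract 3) ⇒ sub: x = 1.

Answer: x ∈ {1}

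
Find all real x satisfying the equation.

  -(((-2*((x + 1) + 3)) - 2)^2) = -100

Step 1. [-(((-2*((x + 1) + 3)) - 2)^2) = -100] flip signs both sides ⇒ neg: ((-2*((x + 1) + 3)) - 2)^2 = 100.
Step 2. [((-2*((x + 1) + 3)) - 2)^2 = 100] 100 ≥ 0, LHS is (·)² — take ±√, so sqrt: (-2*((x + 1) + 3)) - 2 = 10 or -10.
Step 3. [(-2*((x + 1) + 3)) - 2 = 10 or -10] -2 | LHS and -2 | 10 or -10: pull -2 out ⇒ factor: ((x + 1) + 3) + 1 = -5 or 5.
Step 4. [((x + 1) + 3) + 1 = -5 or 5] the outer +1 inverts by subtracting 1, so sub: (x + 1) + 3 = -6 or 4.
Step 5. [(x + 1) + 3 = -6 or 4] 3 comes off first (subtract 3), so sub: x + 1 = -9 or 1.
Step 6. [x + 1 = -9 or 1] peel the +1: subtract 1 from each side, so sub: x = -10 or 0.

Answer: x ∈ {-10, 0}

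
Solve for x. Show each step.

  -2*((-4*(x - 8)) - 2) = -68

Step 1. [-2*((-4*(x - 8)) - 2) = -68] -2 out front; divide by -2, so div: (-4*(x - 8)) - 2 = 34.
Step 2. [(-4*(x - 8)) - 2 = 34] the outer -2 inverts by adding 2 ⇒ sub: -4*(x - 8) = 36.
Step 3. [-4*(x - 8) = 36] -4·(inner) — divide through by -4. So div: x - 8 = -9.
Step 4. [x - 8 = -9] 8 comes off first (add 8) ⇒ sub: x = -1.

Answer: x ∈ {-1}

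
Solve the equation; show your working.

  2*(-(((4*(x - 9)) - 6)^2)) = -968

Step 1. [2*(-(((4*(x - 9)) - 6)^2)) = -968] LHS = 2·(…); ÷2 both sides ⇒ div: -(((4*(x - 9)) - 6)^2) = -484.
Step 2. [-(((4*(x - 9)) - 6)^2) = -484] LHS negated; negate both sides. So neg: ((4*(x - 9)) - 6)^2 = 484.
Step 3. [((4*(x - 9)) - 6)^2 = 484] 484 ≥ 0, LHS is (·)² — take ±√ ⇒ sqrt: (4*(x - 9)) - 6 = 22 or -22.
Step 4. [(4*(x - 9)) - 6 = 22 or -22] -6 is outermost — add 6 both sides, so sub: 4*(x - 9) = 28 or -16.
Step 5. [4*(x - 9) = 28 or -16] 4 out front; divide by 4, so div: x - 9 = 7 or -4.
Step 6. [x - 9 = 7 or -4] -9 is outermost — add 9 both sides, so sub: x = 16 or 5.

Answer: x ∈ {5, 16}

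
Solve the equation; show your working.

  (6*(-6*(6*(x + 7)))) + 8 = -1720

Step 1. [(6*(-6*(6*(x + 7)))) + 8 = -1720] the outer +8 inverts by subtracting 8. So sub: 6*(-6*(6*(x + 7))) = -1728.
Step 2. [6*(-6*(6*(x + 7))) = -1728] 6 out front; divide by 6 ⇒ div: -6*(6*(x + 7)) = -288.
Step 3. [-6*(6*(x + 7)) = -288] divide by the outer -6, so div: 6*(x + 7) = 48.
Step 4. [6*(x + 7) = 48] 6 out front; divide by 6 ⇒ div: x + 7 = 8.
Step 5. [x + 7 = 8] +7 is outermost — subtract 7 both sides, so sub: x = 1.

Answer: x ∈ {1}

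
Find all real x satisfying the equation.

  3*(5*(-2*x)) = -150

Step 1. [3*(5*(-2*x)) = -150] divide by the outer 3, so div: 5*(-2*x) = -50.
Step 2. [5*(-2*x) = -50] LHS = 5·(…); ÷5 both sides. So div: -2*x = -10.
Step 3. [-2*x = -10] -2 out front; divide by -2 ⇒ div: x = 5.

Answer: x ∈ {5}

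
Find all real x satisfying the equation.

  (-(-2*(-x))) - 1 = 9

Step 1. [(-(-2*(-x))) - 1 = 9] 1 comes off first (add 1), so sub: -(-2*(-x)) = 10.
Step 2. [-(-2*(-x)) = 10] LHS negated; negate both sides ⇒ neg: -2*(-x) = -10.
Step 3. [-2*(-x) = -10] divide by the outer -2. So div: -x = 5.
Step 4. [-x = 5] LHS negated; negate both sides ⇒ neg: x = -5.

Answer: x ∈ {-5}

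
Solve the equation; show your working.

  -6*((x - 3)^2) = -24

Step 1. [-6*((x - 3)^2) = -24] LHS = -6·(…); ÷-6 both sides ⇒ div: (x - 3)^2 = 4.
Step 2. [(x - 3)^2 = 4] LHS squared, RHS 4 ≥ 0: apply √ (±) ⇒ sqrt: x - 3 = 2 or -2.
Step 3. [x - 3 = 2 or -2] peel the -3: add 3 from each side ⇒ sub: x = 5 or 1.

Answer: x ∈ {1, 5}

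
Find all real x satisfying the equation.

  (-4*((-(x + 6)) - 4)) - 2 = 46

Step 1. [(-4*((-(x + 6)) - 4)) - 2 = 46] the outer -2 inverts by adding 2 ⇒ sub: -4*((-(x + 6)) - 4) = 48.
Step 2. [-4*((-(x + 6)) - 4) = 48] LHS = -4·(…); ÷-4 both sides ⇒ div: (-(x + 6)) - 4 = -12.
Step 3. [(-(x + 6)) - 4 = -12] -4 is outermost — add 4 both sides. So sub: -(x + 6) = -8.
Step 4. [-(x + 6) = -8] LHS negated; negate both sides ⇒ neg: x + 6 = 8.
Step 5. [x + 6 = 8] subtract 6: x sits inside (… + 6), so sub: x = 2.

Answer: x ∈ {2}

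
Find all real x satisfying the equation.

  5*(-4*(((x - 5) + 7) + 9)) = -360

Step 1. [5*(-4*(((x - 5) + 7) + 9)) = -360] leading coefficient 5: divide by 5 ⇒ div: -4*(((x - 5) + 7) + 9) = -72.
Step 2. [-4*(((x - 5) + 7) + 9) = -72] LHS = -4·(…); ÷-4 both sides ⇒ div: ((x - 5) + 7) + 9 = 18.
Step 3. [((x - 5) + 7) + 9 = 18] +9 is outermost — subtract 9 both sides ⇒ sub: (x - 5) + 7 = 9.
Step 4. [(x - 5) + 7 = 9] +7 is outermost — subtract 7 both sides. So sub: x - 5 = 2.
Step 5. [x - 5 = 2] the outer -5 inverts by adding 5 ⇒ sub: x = 7.

Answer: x ∈ {7}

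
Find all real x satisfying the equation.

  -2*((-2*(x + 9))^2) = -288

Step 1. [-2*((-2*(x + 9))^2) = -288] LHS = -2·(…); ÷-2 both sides, so div: (-2*(x + 9))^2 = 144.
Step 2. [(-2*(x + 9))^2 = 144] LHS squared, RHS 144 ≥ 0: apply √ (±) ⇒ sqrt: -2*(x + 9) = 12 or -12.
Step 3. [-2*(x + 9) = 12 or -12] LHS = -2·(…); ÷-2 both sides ⇒ div: x + 9 = -6 or 6.
Step 4. [x + 9 = -6 or 6] subtract 9: x sits inside (… + 9). So sub: x = -15 or -3.

Answer: x ∈ {-15, -3}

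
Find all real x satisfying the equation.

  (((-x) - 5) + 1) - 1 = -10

Step 1. [(((-x) - 5) + 1) - 1 = -10] the outer -1 inverts by adding 1, so sub: ((-x) - 5) + 1 = -9.
Step 2. [((-x) - 5) + 1 = -9] subtract 1: x sits inside (… + 1). So sub: (-x) - 5 = -10.
Step 3. [(-x) - 5 = -10] -5 is outermost — add 5 both sides, so sub: -x = -5.
Step 4. [-x = -5] LHS negated; negate both sides ⇒ neg: x = 5.

Answer: x ∈ {5}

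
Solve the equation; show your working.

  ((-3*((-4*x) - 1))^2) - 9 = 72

Step 1. [((-3*((-4*x) - 1))^2) - 9 = 72] -9 is outermost — add 9 both sides ⇒ sub: (-3*((-4*x) - 1))^2 = 81.
Step 2. [(-3*((-4*x) - 1))^2 = 81] 81 ≥ 0, LHS is (·)² — take ±√ ⇒ sqrt: -3*((-4*x) - 1) = 9 or -9.
Step 3. [-3*((-4*x) - 1) = 9 or -9] -3 out front; divide by -3, so div: (-4*x) - 1 = -3 or 3.
Step 4. [(-4*x) - 1 = -3 or 3] -1 is outermost — add 1 both sides, so sub: -4*x = -2 or 4.
Step 5. [-4*x = -2 or 4] leading coefficient -4: divide by -4. So div: x = 1/2 or -1.

Answer: x ∈ {-1, 1/2}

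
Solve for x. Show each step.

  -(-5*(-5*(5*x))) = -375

Step 1. [-(-5*(-5*(5*x))) = -375] flip signs both sides ⇒ neg: -5*(-5*(5*x)) = 375.
Step 2. [-5*(-5*(5*x)) = 375] -5·(inner) — divide through by -5 ⇒ div: -5*(5*x) = -75.
Step 3. [-5*(5*x) = -75] divide by the outer -5. So div: 5*x = 15.
Step 4. [5*x = 15] 5 out front; divide by 5, so div: x = 3.

Answer: x ∈ {3}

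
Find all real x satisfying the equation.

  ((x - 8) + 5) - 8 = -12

Step 1. [((x - 8) + 5) - 8 = -12] add 8: x sits inside (… - 8), so sub: (x - 8) + 5 = -4.
Step 2. [(x - 8) + 5 = -4] peel the +5: subtract 5 from each side. So sub: x - 8 = -9.
Step 3. [x - 8 = -9] 8 comes off first (add 8), so sub: x = -1.

Answer: x ∈ {-1}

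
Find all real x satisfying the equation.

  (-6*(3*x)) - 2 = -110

Step 1. [(-6*(3*x)) - 2 = -110] -2 is outermost — add 2 both sides ⇒ sub: -6*(3*x) = -108.
Step 2. [-6*(3*x) = -108] LHS = -6·(…); ÷-6 both sides. So div: 3*x = 18.
Step 3. [3*x = 18] LHS = 3·(…); ÷3 both sides, so div: x = 6.

Answer: x ∈ {6}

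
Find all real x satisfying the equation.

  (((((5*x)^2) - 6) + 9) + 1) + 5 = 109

Step 1. [(((((5*x)^2) - 6) + 9) + 1) + 5 = 109] peel the +5: subtract 5 from each side ⇒ sub: ((((5*x)^2) - 6) + 9) + 1 = 104.
Step 2. [((((5*x)^2) - 6) + 9) + 1 = 104] peel the +1: subtract 1 from each side ⇒ sub: (((5*x)^2) - 6) + 9 = 103.
Step 3. [(((5*x)^2) - 6) + 9 = 103] peel the +9: subtract 9 from each side, so sub: ((5*x)^2) - 6 = 94.
Step 4. [((5*x)^2) - 6 = 94] -6 is outermost — add 6 both sides ⇒ sub: (5*x)^2 = 100.
Step 5. [(5*x)^2 = 100] 100 ≥ 0, LHS is (·)² — take ±√ ⇒ sqrt: 5*x = 10 or -10.
Step 6. [5*x = 10 or -10] LHS = 5·(…); ÷5 both sides, so div: x = 2 or -2.

Answer: x ∈ {-2, 2}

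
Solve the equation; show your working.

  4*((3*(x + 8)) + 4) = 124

Step 1. [4*((3*(x + 8)) + 4) = 124] 4·(inner) — divide through by 4. So div: (3*(x + 8)) + 4 = 31.
Step 2. [(3*(x + 8)) + 4 = 31] peel the +4: subtract 4 from each side, so sub: 3*(x + 8) = 27.
Step 3. [3*(x + 8) = 27] leading coefficient 3: divide by 3, so div: x + 8 = 9.
Step 4. [x + 8 = 9] peel the +8: subtract 8 from each side, so sub: x = 1.

Answer: x ∈ {1}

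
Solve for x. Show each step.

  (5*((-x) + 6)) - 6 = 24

Step 1. [(5*((-x) + 6)) - 6 = 24] 6 comes off first (add 6). So sub: 5*((-x) + 6) = 30.
Step 2. [5*((-x) + 6) = 30] LHS = 5·(…); ÷5 both sides ⇒ div: (-x) + 6 = 6.
Step 3. [(-x) + 6 = 6] the outer +6 inverts by subtracting 6 ⇒ sub: -x = 0.
Step 4. [-x = 0] leading − — multiply by −1, so neg: x = 0.

Answer: x ∈ {0}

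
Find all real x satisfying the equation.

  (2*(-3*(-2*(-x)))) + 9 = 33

Step 1. [(2*(-3*(-2*(-x)))) + 9 = 33] subtract 9: x sits inside (… + 9), so sub: 2*(-3*(-2*(-x))) = 24.
Step 2. [2*(-3*(-2*(-x))) = 24] 2·(inner) — divide through by 2. So div: -3*(-2*(-x)) = 12.
Step 3. [-3*(-2*(-x)) = 12] LHS = -3·(…); ÷-3 both sides ⇒ div: -2*(-x) = -4.
Step 4. [-2*(-x) = -4] divide by the outer -2, so div: -x = 2.
Step 5. [-x = 2] LHS negated; negate both sides. So neg: x = -2.

Answer: x ∈ {-2}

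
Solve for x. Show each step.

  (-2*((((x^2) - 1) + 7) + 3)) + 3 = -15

Step 1. [(-2*((((x^2) - 1) + 7) + 3)) + 3 = -15] subtract 3: x sits inside (… + 3) ⇒ sub: -2*((((x^2) - 1) + 7) + 3) = -18.
Step 2. [-2*((((x^2) - 1) + 7) + 3) = -18] leading coefficient -2: divide by -2, so div: (((x^2) - 1) + 7) + 3 = 9.
Step 3. [(((x^2) - 1) + 7) + 3 = 9] peel the +3: subtract 3 from each side ⇒ sub: ((x^2) - 1) + 7 = 6.
Step 4. [((x^2) - 1) + 7 = 6] +7 is outermost — subtract 7 both sides ⇒ sub: (x^2) - 1 = -1.
Step 5. [(x^2) - 1 = -1] 1 comes off first (add 1), so sub: x^2 = 0.
Step 6. [x^2 = 0] LHS squared, RHS 0 ≥ 0: apply √ (±). So sqrt: x = 0.

Answer: x ∈ {0}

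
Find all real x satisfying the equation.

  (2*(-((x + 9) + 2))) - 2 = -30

Step 1. [(2*(-((x + 9) + 2))) - 2 = -30] 2 divides every term; factor it out, so factor: (-((x + 9) + 2)) - 1 = -15.
Step 2. [(-((x + 9) + 2)) - 1 = -15] 1 comes off first (add 1). So sub: -((x + 9) + 2) = -14.
Step 3. [-((x + 9) + 2) = -14] leading − — multiply by −1, so neg: (x + 9) + 2 = 14.
Step 4. [(x + 9) + 2 = 14] 2 comes off first (subtract 2) ⇒ sub: x + 9 = 12.
Step 5. [x + 9 = 12] the outer +9 inverts by subtracting 9 ⇒ sub: x = 3.

Answer: x ∈ {3}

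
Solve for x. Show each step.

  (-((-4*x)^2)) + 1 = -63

Step 1. [(-((-4*x)^2)) + 1 = -63] subtract 1: x sits inside (… + 1). So sub: -((-4*x)^2) = -64.
Step 2. [-((-4*x)^2) = -64] flip signs both sides ⇒ neg: (-4*x)^2 = 64.
Step 3. [(-4*x)^2 = 64] LHS squared, RHS 64 ≥ 0: apply √ (±). So sqrt: -4*x = 8 or -8.
Step 4. [-4*x = 8 or -8] -4·(inner) — divide through by -4 ⇒ div: x = -2 or 2.

Answer: x ∈ {-2, 2}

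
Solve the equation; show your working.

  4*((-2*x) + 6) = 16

Step 1. [4*((-2*x) + 6) = 16] 4 out front; divide by 4, so div: (-2*x) + 6 = 4.
Step 2. [(-2*x) + 6 = 4] -2 | LHS and -2 | 4: pull -2 out, so factor: x - 3 = -2.
Step 3. [x - 3 = -2] the outer -3 inverts by adding 3. So sub: x = 1.

Answer: x ∈ {1}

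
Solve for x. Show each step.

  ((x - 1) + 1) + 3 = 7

Step 1. [((x - 1) + 1) + 3 = 7] 3 comes off first (subtract 3), so sub: (x - 1) + 1 = 4.
Step 2. [(x - 1) + 1 = 4] peel the +1: subtract 1 from each side. So sub: x - 1 = 3.
Step 3. [x - 1 = 3] add 1: x sits inside (… - 1). So sub: x = 4.

Answer: x ∈ {4}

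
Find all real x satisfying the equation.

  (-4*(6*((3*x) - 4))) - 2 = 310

Step 1. [(-4*(6*((3*x) - 4))) - 2 = 310] -2 is outermost — add 2 both sides. So sub: -4*(6*((3*x) - 4)) = 312.
Step 2. [-4*(6*((3*x) - 4)) = 312] -4 out front; divide by -4 ⇒ div: 6*((3*x) - 4) = -78.
Step 3. [6*((3*x) - 4) = -78] leading coefficient 6: divide by 6, so div: (3*x) - 4 = -13.
Step 4. [(3*x) - 4 = -13] the outer -4 inverts by adding 4. So sub: 3*x = -9.
Step 5. [3*x = -9] divide by the outer 3 ⇒ div: x = -3.

Answer: x ∈ {-3}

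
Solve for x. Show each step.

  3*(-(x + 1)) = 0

Step 1. [3*(-(x + 1)) = 0] 3·(inner) — divide through by 3 ⇒ div: -(x + 1) = 0.
Step 2. [-(x + 1) = 0] flip signs both sides, so neg: x + 1 = 0.
Step 3. [x + 1 = 0] peel the +1: subtract 1 from each side, so sub: x = -1.

Answer: x ∈ {-1}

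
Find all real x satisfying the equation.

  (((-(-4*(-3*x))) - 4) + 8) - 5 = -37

Step 1. [(((-(-4*(-3*x))) - 4) + 8) - 5 = -37] peel the -5: add 5 from each side ⇒ sub: ((-(-4*(-3*x))) - 4) + 8 = -32.
Step 2. [((-(-4*(-3*x))) - 4) + 8 = -32] subtract 8: x sits inside (… + 8) ⇒ sub: (-(-4*(-3*x))) - 4 = -40.
Step 3. [(-(-4*(-3*x))) - 4 = -40] -4 is outermost — add 4 both sides, so sub: -(-4*(-3*x)) = -36.
Step 4. [-(-4*(-3*x)) = -36] leading − — multiply by −1 ⇒ neg: -4*(-3*x) = 36.
Step 5. [-4*(-3*x) = 36] -4·(inner) — divide through by -4. So div: -3*x = -9.
Step 6. [-3*x = -9] divide by the outer -3, so div: x = 3.

Answer: x ∈ {3}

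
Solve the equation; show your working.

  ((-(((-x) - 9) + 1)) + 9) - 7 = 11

Step 1. [((-(((-x) - 9) + 1)) + 9) - 7 = 11] add 7: x sits inside (… - 7). So sub: (-(((-x) - 9) + 1)) + 9 = 18.
Step 2. [(-(((-x) - 9) + 1)) + 9 = 18] the outer +9 inverts by subtracting 9, so sub: -(((-x) - 9) + 1) = 9.
Step 3. [-(((-x) - 9) + 1) = 9] leading − — multiply by −1, so neg: ((-x) - 9) + 1 = -9.
Step 4. [((-x) - 9) + 1 = -9] +1 is outermost — subtract 1 both sides ⇒ sub: (-x) - 9 = -10.
Step 5. [(-x) - 9 = -10] the outer -9 inverts by adding 9, so sub: -x = -1.
Step 6. [-x = -1] flip signs both sides ⇒ neg: x = 1.

Answer: x ∈ {1}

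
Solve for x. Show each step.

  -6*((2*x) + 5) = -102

Step 1. [-6*((2*x) + 5) = -102] -6·(inner) — divide through by -6. So div: (2*x) + 5 = 17.
Step 2. [(2*x) + 5 = 17] peel the +5: subtract 5 from each side. So sub: 2*x = 12.
Step 3. [2*x = 12] 2 out front; divide by 2 ⇒ div: x = 6.

Answer: x ∈ {6}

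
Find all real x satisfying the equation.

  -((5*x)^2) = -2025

Step 1. [-((5*x)^2) = -2025] LHS negated; negate both sides, so neg: (5*x)^2 = 2025.
Step 2. [(5*x)^2 = 2025] 2025 ≥ 0, LHS is (·)² — take ±√, so sqrt: 5*x = 45 or -45.
Step 3. [5*x = 45 or -45] 5·(inner) — divide through by 5 ⇒ div: x = 9 or -9.

Answer: x ∈ {-9, 9}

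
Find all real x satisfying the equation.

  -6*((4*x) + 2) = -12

Step 1. [-6*((4*x) + 2) = -12] divide by the outer -6 ⇒ div: (4*x) + 2 = 2.
Step 2. [(4*x) + 2 = 2] 2 comes off first (subtract 2), so sub: 4*x = 0.
Step 3. [4*x = 0] 4 out front; divide by 4. So div: x = 0.

Answer: x ∈ {0}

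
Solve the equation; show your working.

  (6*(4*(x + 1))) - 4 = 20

Step 1. [(6*(4*(x + 1))) - 4 = 20] peel the -4: add 4 from each side, so sub: 6*(4*(x + 1)) = 24.
Step 2. [6*(4*(x + 1)) = 24] leading coefficient 6: divide by 6, so div: 4*(x + 1) = 4.
Step 3. [4*(x + 1) = 4] leading coefficient 4: divide by 4. So div: x + 1 = 1.
Step 4. [x + 1 = 1] 1 comes off first (subtract 1), so sub: x = 0.

Answer: x ∈ {0}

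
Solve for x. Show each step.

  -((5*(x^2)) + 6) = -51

Step 1. [-((5*(x^2)) + 6) = -51] leading − — multiply by −1. So neg: (5*(x^2)) + 6 = 51.
Step 2. [(5*(x^2)) + 6 = 51] 6 comes off first (subtract 6). So sub: 5*(x^2) = 45.
Step 3. [5*(x^2) = 45] LHS = 5·(…); ÷5 both sides. So div: x^2 = 9.
Step 4. [x^2 = 9] LHS squared, RHS 9 ≥ 0: apply √ (±) ⇒ sqrt: x = 3 or -3.

Answer: x ∈ {-3, 3}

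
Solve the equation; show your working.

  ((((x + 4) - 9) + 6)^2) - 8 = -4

Step 1. [((((x + 4) - 9) + 6)^2) - 8 = -4] add 8: x sits inside (… - 8). So sub: (((x + 4) - 9) + 6)^2 = 4.
Step 2. [(((x + 4) - 9) + 6)^2 = 4] 4 ≥ 0, LHS is (·)² — take ±√, so sqrt: ((x + 4) - 9) + 6 = 2 or -2.
Step 3. [((x + 4) - 9) + 6 = 2 or -2] the outer +6 inverts by subtracting 6. So sub: (x + 4) - 9 = -4 or -8.
Step 4. [(x + 4) - 9 = -4 or -8] the outer -9 inverts by adding 9. So sub: x + 4 = 5 or 1.
Step 5. [x + 4 = 5 or 1] +4 is outermost — subtract 4 both sides, so sub: x = 1 or -3.

Answer: x ∈ {-3, 1}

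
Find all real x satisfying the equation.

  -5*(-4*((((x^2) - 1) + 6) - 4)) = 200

Step 1. [-5*(-4*((((x^2) - 1) + 6) - 4)) = 200] leading coefficient -5: divide by -5 ⇒ div: -4*((((x^2) - 1) + 6) - 4) = -40.
Step 2. [-4*((((x^2) - 1) + 6) - 4) = -40] leading coefficient -4: divide by -4. So div: (((x^2) - 1) + 6) - 4 = 10.
Step 3. [(((x^2) - 1) + 6) - 4 = 10] the outer -4 inverts by adding 4, so sub: ((x^2) - 1) + 6 = 14.
Step 4. [((x^2) - 1) + 6 = 14] peel the +6: subtract 6 from each side. So sub: (x^2) - 1 = 8.
Step 5. [(x^2) - 1 = 8] -1 is outermost — add 1 both sides ⇒ sub: x^2 = 9.
Step 6. [x^2 = 9] LHS squared, RHS 9 ≥ 0: apply √ (±) ⇒ sqrt: x = 3 or -3.

Answer: x ∈ {-3, 3}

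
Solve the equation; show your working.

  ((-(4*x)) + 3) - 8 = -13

Step 1. [((-(4*x)) + 3) - 8 = -13] peel the -8: add 8 from each side ⇒ sub: (-(4*x)) + 3 = -5.
Step 2. [(-(4*x)) + 3 = -5] 3 comes off first (subtract 3) ⇒ sub: -(4*x) = -8.
Step 3. [-(4*x) = -8] LHS negated; negate both sides, so neg: 4*x = 8.
Step 4. [4*x = 8] leading coefficient 4: divide by 4 ⇒ div: x = 2.

Answer: x ∈ {2}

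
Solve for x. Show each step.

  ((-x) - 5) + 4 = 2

Step 1. [((-x) - 5) + 4 = 2] 4 comes off first (subtract 4) ⇒ sub: (-x) - 5 = -2.
Step 2. [(-x) - 5 = -2] 5 comes off first (add 5) ⇒ sub: -x = 3.
Step 3. [-x = 3] flip signs both sides. So neg: x = -3.

Answer: x ∈ {-3}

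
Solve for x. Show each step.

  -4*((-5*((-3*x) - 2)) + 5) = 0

Step 1. [-4*((-5*((-3*x) - 2)) + 5) = 0] LHS = -4·(…); ÷-4 both sides. So div: (-5*((-3*x) - 2)) + 5 = 0.
Step 2. [(-5*((-3*x) - 2)) + 5 = 0] -5 divides every term; factor it out ⇒ factor: ((-3*x) - 2) - 1 = 0.
Step 3. [((-3*x) - 2) - 1 = 0] 1 comes off first (add 1), so sub: (-3*x) - 2 = 1.
Step 4. [(-3*x) - 2 = 1] the outer -2 inverts by adding 2, so sub: -3*x = 3.
Step 5. [-3*x = 3] -3 out front; divide by -3 ⇒ div: x = -1.

Answer: x ∈ {-1}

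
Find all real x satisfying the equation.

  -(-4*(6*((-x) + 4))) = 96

Step 1. [-(-4*(6*((-x) + 4))) = 96] LHS negated; negate both sides, so neg: -4*(6*((-x) + 4)) = -96.
Step 2. [-4*(6*((-x) + 4)) = -96] LHS = -4·(…); ÷-4 both sides, so div: 6*((-x) + 4) = 24.
Step 3. [6*((-x) + 4) = 24] leading coefficient 6: divide by 6 ⇒ div: (-x) + 4 = 4.
Step 4. [(-x) + 4 = 4] the outer +4 inverts by subtracting 4, so sub: -x = 0.
Step 5. [-x = 0] leading − — multiply by −1 ⇒ neg: x = 0.

Answer: x ∈ {0}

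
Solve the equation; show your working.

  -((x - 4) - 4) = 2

Step 1. [-((x - 4) - 4) = 2] leading − — multiply by −1 ⇒ neg: (x - 4) - 4 = -2.
Step 2. [(x - 4) - 4 = -2] -4 is outermost — add 4 both sides, so sub: x - 4 = 2.
Step 3. [x - 4 = 2] peel the -4: add 4 from each side. So sub: x = 6.

Answer: x ∈ {6}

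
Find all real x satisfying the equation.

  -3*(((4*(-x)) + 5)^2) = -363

Step 1. [-3*(((4*(-x)) + 5)^2) = -363] -3 out front; divide by -3. So div: ((4*(-x)) + 5)^2 = 121.
Step 2. [((4*(-x)) + 5)^2 = 121] LHS squared, RHS 121 ≥ 0: apply √ (±) ⇒ sqrt: (4*(-x)) + 5 = 11 or -11.
Step 3. [(4*(-x)) + 5 = 11 or -11] peel the +5: subtract 5 from each side, so sub: 4*(-x) = 6 or -16.
Step 4. [4*(-x) = 6 or -16] 4 out front; divide by 4. So div: -x = 3/2 or -4.
Step 5. [-x = 3/2 or -4] LHS negated; negate both sides, so neg: x = -3/2 or 4.

Answer: x ∈ {-3/2, 4}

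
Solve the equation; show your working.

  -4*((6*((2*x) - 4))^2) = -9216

Step 1. [-4*((6*((2*x) - 4))^2) = -9216] leading coefficient -4: divide by -4 ⇒ div: (6*((2*x) - 4))^2 = 2304.
Step 2. [(6*((2*x) - 4))^2 = 2304] √ both sides: 2304 ≥ 0 gives two branches ⇒ sqrt: 6*((2*x) - 4) = 48 or -48.
Step 3. [6*((2*x) - 4) = 48 or -48] divide by the outer 6, so div: (2*x) - 4 = 8 or -8.
Step 4. [(2*x) - 4 = 8 or -8] add 4: x sits inside (… - 4), so sub: 2*x = 12 or -4.
Step 5. [2*x = 12 or -4] divide by the outer 2, so div: x = 6 or -2.

Answer: x ∈ {-2, 6}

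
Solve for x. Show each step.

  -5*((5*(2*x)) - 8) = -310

Step 1. [-5*((5*(2*x)) - 8) = -310] -5·(inner) — divide through by -5, so div: (5*(2*x)) - 8 = 62.
Step 2. [(5*(2*x)) - 8 = 62] 8 comes off first (add 8). So sub: 5*(2*x) = 70.
Step 3. [5*(2*x) = 70] LHS = 5·(…); ÷5 both sides. So div: 2*x = 14.
Step 4. [2*x = 14] LHS = 2·(…); ÷2 both sides. So div: x = 7.

Answer: x ∈ {7}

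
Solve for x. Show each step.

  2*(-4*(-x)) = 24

Step 1. [2*(-4*(-x)) = 24] leading coefficient 2: divide by 2 ⇒ div: -4*(-x) = 12.
Step 2. [-4*(-x) = 12] divide by the outer -4 ⇒ div: -x = -3.
Step 3. [-x = -3] leading − — multiply by −1, so neg: x = 3.

Answer: x ∈ {3}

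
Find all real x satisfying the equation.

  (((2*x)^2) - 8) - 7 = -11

Step 1. [(((2*x)^2) - 8) - 7 = -11] add 7: x sits inside (… - 7). So sub: ((2*x)^2) - 8 = -4.
Step 2. [((2*x)^2) - 8 = -4] add 8: x sits inside (… - 8), so sub: (2*x)^2 = 4.
Step 3. [(2*x)^2 = 4] 4 ≥ 0, LHS is (·)² — take ±√, so sqrt: 2*x = 2 or -2.
Step 4. [2*x = 2 or -2] 2 out front; divide by 2 ⇒ div: x = 1 or -1.

Answer: x ∈ {-1, 1}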